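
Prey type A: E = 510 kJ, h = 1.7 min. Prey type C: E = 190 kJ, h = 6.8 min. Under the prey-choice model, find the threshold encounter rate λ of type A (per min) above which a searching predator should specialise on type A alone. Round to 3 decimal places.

At the threshold, the rate on type A alone equals the profitability of type C: λ·510/(1 + λ·1.7) = 190/6.8 = 27.94.
Rearranging, λ(510 − 27.94×1.7) = 27.94, so λ = 27.94/462.5 = 0.06041 per min.

0.060 per min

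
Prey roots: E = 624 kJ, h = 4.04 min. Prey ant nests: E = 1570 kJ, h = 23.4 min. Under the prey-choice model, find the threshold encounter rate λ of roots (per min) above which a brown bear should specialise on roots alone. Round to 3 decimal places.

The zero-one rule: include ant nests iff E₂/h₂ > λE₁/(1+λh₁). Equality gives the switch point.
λE₁h₂ = E₂ + λE₂h₁ ⇒ λ = E₂/(E₁h₂ − E₂h₁) = 1570/(1.46e+04 − 6343) = 0.1901 per min.

0.190 per min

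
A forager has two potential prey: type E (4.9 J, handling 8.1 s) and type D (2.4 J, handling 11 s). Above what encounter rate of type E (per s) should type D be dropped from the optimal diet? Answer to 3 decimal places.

0.070 per s

Drop type D once their profitability E₂/h₂ falls below the rate achievable on type E alone: E₂/h₂ = λE₁/(1 + λh₁).
Solve for λ: λE₁h₂ = E₂(1 + λh₁) → λ(E₁h₂ − E₂h₁) = E₂ → λ = E₂/(E₁h₂ − E₂h₁).
λ = 2.4/(4.9×11 − 2.4×8.1) = 2.4/34.46 = 0.06965 per s.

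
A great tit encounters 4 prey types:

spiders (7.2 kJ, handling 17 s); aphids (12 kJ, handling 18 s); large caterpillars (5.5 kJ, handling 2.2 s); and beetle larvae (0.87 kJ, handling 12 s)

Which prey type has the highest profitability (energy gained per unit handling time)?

In descending order of E/h:
large caterpillars: 5.5/2.2 = 2.5 kJ/s
aphids: 12/18 = 0.667 kJ/s
spiders: 7.2/17 = 0.424 kJ/s
beetle larvae: 0.87/12 = 0.0725 kJ/s

large caterpillars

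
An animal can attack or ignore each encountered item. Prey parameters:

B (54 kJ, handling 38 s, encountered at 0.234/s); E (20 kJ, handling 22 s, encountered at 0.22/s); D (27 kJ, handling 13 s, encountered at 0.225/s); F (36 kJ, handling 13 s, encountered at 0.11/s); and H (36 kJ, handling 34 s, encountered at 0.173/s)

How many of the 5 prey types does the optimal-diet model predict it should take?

Profitabilities (E/h, kJ/s): F 2.77, D 2.08, B 1.42, H 1.06, E 0.909. Add prey in this order while the next type's profitability exceeds the intake rate on those already taken.
Rate on top 1: 1.63. D: 2.08 > 1.63 → include.
Rate on top 2: 1.874. B: 1.42 < 1.874 → exclude; stop.
Optimal diet: F, D — 2 of 5 types.

2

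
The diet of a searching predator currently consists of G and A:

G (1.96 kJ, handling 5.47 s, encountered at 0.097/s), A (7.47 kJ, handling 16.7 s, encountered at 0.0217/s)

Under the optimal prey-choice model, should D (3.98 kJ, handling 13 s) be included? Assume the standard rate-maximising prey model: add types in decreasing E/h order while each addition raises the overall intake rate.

On G and A alone, R = ΣλE/(1+Σλh) = 0.3522/1.893 = 0.1861 kJ/s.
Profitability of D: 3.98/13 = 0.3062 kJ/s.
Since 0.3062 > R, including D increases the long-run rate.

Yes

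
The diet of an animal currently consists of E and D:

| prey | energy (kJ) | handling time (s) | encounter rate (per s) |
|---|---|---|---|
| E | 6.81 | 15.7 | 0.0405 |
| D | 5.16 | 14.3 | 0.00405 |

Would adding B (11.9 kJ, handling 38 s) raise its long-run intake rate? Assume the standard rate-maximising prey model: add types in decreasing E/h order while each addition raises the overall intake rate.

Yes

On E and D alone, R = ΣλE/(1+Σλh) = 0.2967/1.694 = 0.1752 kJ/s.
Profitability of B: 11.9/38 = 0.3132 kJ/s.
Since 0.3132 > R, including B increases the long-run rate.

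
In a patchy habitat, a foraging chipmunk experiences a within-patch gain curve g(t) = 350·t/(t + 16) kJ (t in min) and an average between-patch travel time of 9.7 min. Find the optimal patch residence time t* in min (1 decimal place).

12.5 min

Maximise g(t)/(T+t): set derivative to zero → g'(t)(T+t) = g(t).
g'(t) = 350·16/(t + 16)². Setting 350·16/(t+16)² = 350t/[(t+16)(9.7+t)] gives 16(9.7+t) = t(t+16), so t² = 16×9.7 = 155.2.
t* = √155.2 = 12.46 min.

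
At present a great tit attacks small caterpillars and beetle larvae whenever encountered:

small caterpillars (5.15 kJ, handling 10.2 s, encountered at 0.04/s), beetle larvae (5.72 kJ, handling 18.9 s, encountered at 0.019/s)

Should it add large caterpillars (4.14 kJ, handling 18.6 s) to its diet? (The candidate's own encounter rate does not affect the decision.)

Current rate: (0.04×5.15 + 0.019×5.72)/(1 + 0.04×10.2 + 0.019×18.9) = 0.1781 kJ/s.
Profitability of large caterpillars: 4.14/18.6 = 0.2226 kJ/s.
0.2226 > 0.1781, so adding large caterpillars raises the average — include it.

Yes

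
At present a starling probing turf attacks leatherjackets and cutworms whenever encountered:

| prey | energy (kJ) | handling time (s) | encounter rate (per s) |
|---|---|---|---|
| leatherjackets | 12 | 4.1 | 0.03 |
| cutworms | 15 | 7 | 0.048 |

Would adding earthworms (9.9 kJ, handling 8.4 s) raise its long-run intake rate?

Intake rate on the current diet: R = (0.03×12 + 0.048×15) / (1 + 0.03×4.1 + 0.048×7) = 1.08/1.459 = 0.7402 kJ/s.
Profitability of earthworms: 9.9/8.4 = 1.179 kJ/s.
Since 1.179 > R, including earthworms increases the long-run rate.

Yes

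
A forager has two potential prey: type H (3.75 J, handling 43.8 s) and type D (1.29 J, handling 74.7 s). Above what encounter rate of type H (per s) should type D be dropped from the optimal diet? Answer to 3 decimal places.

The zero-one rule: include type D iff E₂/h₂ > λE₁/(1+λh₁). Equality gives the switch point.
λE₁h₂ = E₂ + λE₂h₁ ⇒ λ = E₂/(E₁h₂ − E₂h₁) = 1.29/(280.1 − 56.5) = 0.005769 per s.

0.006 per s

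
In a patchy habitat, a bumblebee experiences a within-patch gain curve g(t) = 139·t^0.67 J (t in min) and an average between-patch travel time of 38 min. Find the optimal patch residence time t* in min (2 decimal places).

77.15 min

Optimal t* satisfies g'(t*) = g(t*)/(T + t*).
g'(t) = 0.67·139·t^-0.33. Setting 0.67·139·t^-0.33 = 139·t^0.67/(38+t) gives 0.67(38+t) = t, so 0.33·t = 0.67×38.
t* = 0.67×38/0.33 = 77.15 min.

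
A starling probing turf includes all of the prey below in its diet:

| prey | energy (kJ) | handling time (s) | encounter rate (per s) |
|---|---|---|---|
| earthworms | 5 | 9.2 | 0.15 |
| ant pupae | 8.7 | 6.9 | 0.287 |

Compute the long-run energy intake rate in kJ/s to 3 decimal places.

R = Σλ_iE_i / (1 + Σλ_ih_i)
Numerator: 0.15×5 + 0.287×8.7 = 3.247
Denominator: 1 + 0.15×9.2 + 0.287×6.9 = 4.36
R = 3.247/4.36 = 0.7447 kJ/s

0.745 kJ/s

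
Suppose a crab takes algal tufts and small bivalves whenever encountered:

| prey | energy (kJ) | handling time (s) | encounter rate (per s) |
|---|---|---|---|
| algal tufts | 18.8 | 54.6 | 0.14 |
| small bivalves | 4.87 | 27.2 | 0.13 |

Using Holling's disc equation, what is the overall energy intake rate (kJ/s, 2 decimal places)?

0.27 kJ/s

R = (0.14×18.8 + 0.13×4.87) / (1 + 0.14×54.6 + 0.13×27.2) = 3.265/12.18 = 0.2681 kJ/s.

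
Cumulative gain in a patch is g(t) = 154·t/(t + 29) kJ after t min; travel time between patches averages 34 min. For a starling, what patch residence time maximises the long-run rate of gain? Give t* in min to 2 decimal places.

31.40 min

Optimal t* satisfies g'(t*) = g(t*)/(T + t*).
g'(t) = 154·29/(t + 29)². Setting 154·29/(t+29)² = 154t/[(t+29)(34+t)] gives 29(34+t) = t(t+29), so t² = 29×34 = 986.
t* = √986 = 31.4 min.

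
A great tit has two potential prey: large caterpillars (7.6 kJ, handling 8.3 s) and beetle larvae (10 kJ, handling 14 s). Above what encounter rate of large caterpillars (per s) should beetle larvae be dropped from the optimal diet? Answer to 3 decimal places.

Drop beetle larvae once their profitability E₂/h₂ falls below the rate achievable on large caterpillars alone: E₂/h₂ = λE₁/(1 + λh₁).
Solve for λ: λE₁h₂ = E₂(1 + λh₁) → λ(E₁h₂ − E₂h₁) = E₂ → λ = E₂/(E₁h₂ − E₂h₁).
λ = 10/(7.6×14 − 10×8.3) = 10/23.4 = 0.4274 per s.

0.427 per s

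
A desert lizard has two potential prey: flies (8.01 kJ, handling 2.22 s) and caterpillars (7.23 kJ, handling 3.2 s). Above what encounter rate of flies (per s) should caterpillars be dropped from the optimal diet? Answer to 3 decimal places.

0.755 per s

At the threshold, the rate on flies alone equals the profitability of caterpillars: λ·8.01/(1 + λ·2.22) = 7.23/3.2 = 2.259.
Rearranging, λ(8.01 − 2.259×2.22) = 2.259, so λ = 2.259/2.994 = 0.7546 per s.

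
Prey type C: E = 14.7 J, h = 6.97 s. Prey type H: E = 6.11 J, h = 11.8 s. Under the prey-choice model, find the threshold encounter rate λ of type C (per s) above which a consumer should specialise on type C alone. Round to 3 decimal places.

0.047 per s

At the threshold, the rate on type C alone equals the profitability of type H: λ·14.7/(1 + λ·6.97) = 6.11/11.8 = 0.5178.
Rearranging, λ(14.7 − 0.5178×6.97) = 0.5178, so λ = 0.5178/11.09 = 0.04669 per s.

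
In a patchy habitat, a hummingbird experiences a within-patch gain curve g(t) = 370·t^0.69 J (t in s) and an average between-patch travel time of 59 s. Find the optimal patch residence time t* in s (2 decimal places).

By the marginal value theorem, leave when the instantaneous gain rate g'(t) equals the habitat-wide average g(t)/(T + t).
g'(t) = 0.69·370·t^-0.31. Setting 0.69·370·t^-0.31 = 370·t^0.69/(59+t) gives 0.69(59+t) = t, so 0.31·t = 0.69×59.
t* = 0.69×59/0.31 = 131.3 s.

131.32 s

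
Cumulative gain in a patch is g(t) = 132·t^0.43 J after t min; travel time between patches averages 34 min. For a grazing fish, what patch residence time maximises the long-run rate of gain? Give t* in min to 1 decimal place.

By the marginal value theorem, leave when the instantaneous gain rate g'(t) equals the habitat-wide average g(t)/(T + t).
g'(t) = 0.43·132·t^-0.57. Setting 0.43·132·t^-0.57 = 132·t^0.43/(34+t) gives 0.43(34+t) = t, so 0.57·t = 0.43×34.
t* = 0.43×34/0.57 = 25.65 min.

25.6 min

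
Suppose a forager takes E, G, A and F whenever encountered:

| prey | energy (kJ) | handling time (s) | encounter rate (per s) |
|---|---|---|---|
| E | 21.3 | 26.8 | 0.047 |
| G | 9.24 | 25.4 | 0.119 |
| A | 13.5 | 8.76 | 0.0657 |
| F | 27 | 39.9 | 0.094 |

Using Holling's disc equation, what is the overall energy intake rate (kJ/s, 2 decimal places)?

0.58 kJ/s

R = (0.047×21.3 + 0.119×9.24 + 0.0657×13.5 + 0.094×27) / (1 + 0.047×26.8 + 0.119×25.4 + 0.0657×8.76 + 0.094×39.9) = 5.526/9.608 = 0.5751 kJ/s.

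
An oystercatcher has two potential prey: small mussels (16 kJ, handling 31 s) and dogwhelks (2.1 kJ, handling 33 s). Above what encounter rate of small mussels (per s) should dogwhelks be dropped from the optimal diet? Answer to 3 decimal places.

0.005 per s

The zero-one rule: include dogwhelks iff E₂/h₂ > λE₁/(1+λh₁). Equality gives the switch point.
λE₁h₂ = E₂ + λE₂h₁ ⇒ λ = E₂/(E₁h₂ − E₂h₁) = 2.1/(528 − 65.1) = 0.004537 per s.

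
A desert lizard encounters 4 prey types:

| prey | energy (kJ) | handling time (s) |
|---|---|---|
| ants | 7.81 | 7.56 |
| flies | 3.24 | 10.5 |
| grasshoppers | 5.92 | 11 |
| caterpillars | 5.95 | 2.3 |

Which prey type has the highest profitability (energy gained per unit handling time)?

caterpillars

Profitability E/h (kJ/s): ants = 7.81/7.56 = 1.03, flies = 3.24/10.5 = 0.309, grasshoppers = 5.92/11 = 0.538, caterpillars = 5.95/2.3 = 2.59.
Ranked: caterpillars > ants > grasshoppers > flies.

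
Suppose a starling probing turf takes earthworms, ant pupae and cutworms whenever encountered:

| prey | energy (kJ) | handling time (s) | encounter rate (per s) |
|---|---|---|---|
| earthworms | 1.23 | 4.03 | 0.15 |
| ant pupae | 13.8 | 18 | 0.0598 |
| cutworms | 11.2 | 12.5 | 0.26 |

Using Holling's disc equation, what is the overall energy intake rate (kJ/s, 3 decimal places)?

0.661 kJ/s

R = Σλ_iE_i / (1 + Σλ_ih_i)
Numerator: 0.15×1.23 + 0.0598×13.8 + 0.26×11.2 = 3.922
Denominator: 1 + 0.15×4.03 + 0.0598×18 + 0.26×12.5 = 5.931
R = 3.922/5.931 = 0.6612 kJ/s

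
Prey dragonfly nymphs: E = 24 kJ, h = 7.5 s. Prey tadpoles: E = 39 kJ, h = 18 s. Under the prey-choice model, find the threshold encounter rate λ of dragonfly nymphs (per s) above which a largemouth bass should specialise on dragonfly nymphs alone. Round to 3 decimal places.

0.280 per s

Drop tadpoles once their profitability E₂/h₂ falls below the rate achievable on dragonfly nymphs alone: E₂/h₂ = λE₁/(1 + λh₁).
Solve for λ: λE₁h₂ = E₂(1 + λh₁) → λ(E₁h₂ − E₂h₁) = E₂ → λ = E₂/(E₁h₂ − E₂h₁).
λ = 39/(24×18 − 39×7.5) = 39/139.5 = 0.2796 per s.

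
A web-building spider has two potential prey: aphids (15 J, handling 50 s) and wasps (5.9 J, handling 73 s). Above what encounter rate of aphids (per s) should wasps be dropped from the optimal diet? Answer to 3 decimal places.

0.007 per s

At the threshold, the rate on aphids alone equals the profitability of wasps: λ·15/(1 + λ·50) = 5.9/73 = 0.08082.
Rearranging, λ(15 − 0.08082×50) = 0.08082, so λ = 0.08082/10.96 = 0.007375 per s.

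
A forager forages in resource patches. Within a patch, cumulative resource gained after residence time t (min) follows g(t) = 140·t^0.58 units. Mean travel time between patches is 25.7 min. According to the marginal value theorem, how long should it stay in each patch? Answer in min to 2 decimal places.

Maximise g(t)/(T+t): set derivative to zero → g'(t)(T+t) = g(t).
g'(t) = 0.58·140·t^-0.42. Setting 0.58·140·t^-0.42 = 140·t^0.58/(25.7+t) gives 0.58(25.7+t) = t, so 0.42·t = 0.58×25.7.
t* = 0.58×25.7/0.42 = 35.49 min.

35.49 min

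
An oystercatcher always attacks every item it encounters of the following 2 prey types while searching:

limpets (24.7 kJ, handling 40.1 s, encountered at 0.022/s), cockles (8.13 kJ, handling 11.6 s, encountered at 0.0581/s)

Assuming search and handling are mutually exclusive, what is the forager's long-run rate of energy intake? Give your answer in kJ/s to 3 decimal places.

0.397 kJ/s

Energy encountered per unit search time: 0.022×24.7 + 0.0581×8.13 = 1.016 kJ/s.
Handling time per unit search time: 0.022×40.1 + 0.0581×11.6 = 1.556.
Rate = 1.016/(1 + 1.556) = 0.3974 kJ/s.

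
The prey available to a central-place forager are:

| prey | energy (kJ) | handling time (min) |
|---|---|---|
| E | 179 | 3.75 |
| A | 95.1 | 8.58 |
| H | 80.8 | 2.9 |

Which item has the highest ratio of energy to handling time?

Profitability E/h (kJ/min): E = 179/3.75 = 47.7, A = 95.1/8.58 = 11.1, H = 80.8/2.9 = 27.9.
Ranked: E > H > A.

E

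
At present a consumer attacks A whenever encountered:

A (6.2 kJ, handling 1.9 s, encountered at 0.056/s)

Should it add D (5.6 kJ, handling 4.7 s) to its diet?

Yes

Intake rate on the current diet: R = (0.056×6.2) / (1 + 0.056×1.9) = 0.3472/1.106 = 0.3138 kJ/s.
Profitability of D: 5.6/4.7 = 1.191 kJ/s.
Since 1.191 > R, including D increases the long-run rate.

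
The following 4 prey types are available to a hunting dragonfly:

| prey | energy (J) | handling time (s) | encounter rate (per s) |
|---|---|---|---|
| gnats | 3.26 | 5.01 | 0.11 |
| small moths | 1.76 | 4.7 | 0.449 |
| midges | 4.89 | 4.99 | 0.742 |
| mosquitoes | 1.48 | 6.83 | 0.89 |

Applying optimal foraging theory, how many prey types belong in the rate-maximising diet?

1

E/h in descending order: midges 0.98, gnats 0.651, small moths 0.374, mosquitoes 0.217 J/s. The optimal diet is the largest prefix of this list for which every included type satisfies E_i/h_i > R on the types above it.
Rate on top 1: 0.7716. gnats: 0.651 < 0.7716 → exclude; stop.
Optimal diet: midges — 1 of 4 types.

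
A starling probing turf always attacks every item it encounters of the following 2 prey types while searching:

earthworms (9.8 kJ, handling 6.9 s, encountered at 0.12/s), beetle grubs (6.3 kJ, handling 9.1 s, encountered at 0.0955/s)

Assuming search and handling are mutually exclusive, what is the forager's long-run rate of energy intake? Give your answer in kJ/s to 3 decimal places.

R = (0.12×9.8 + 0.0955×6.3) / (1 + 0.12×6.9 + 0.0955×9.1) = 1.778/2.697 = 0.6591 kJ/s.

0.659 kJ/s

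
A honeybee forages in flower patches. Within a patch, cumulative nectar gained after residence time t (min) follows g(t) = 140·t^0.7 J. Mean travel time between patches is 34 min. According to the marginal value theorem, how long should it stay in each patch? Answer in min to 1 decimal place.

Optimal t* satisfies g'(t*) = g(t*)/(T + t*).
g'(t) = 0.7·140·t^-0.3. Setting 0.7·140·t^-0.3 = 140·t^0.7/(34+t) gives 0.7(34+t) = t, so 0.30·t = 0.7×34.
t* = 0.7×34/0.30 = 79.33 min.

79.3 min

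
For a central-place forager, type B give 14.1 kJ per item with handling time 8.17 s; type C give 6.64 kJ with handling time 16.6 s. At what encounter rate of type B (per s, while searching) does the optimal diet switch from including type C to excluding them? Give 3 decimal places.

The zero-one rule: include type C iff E₂/h₂ > λE₁/(1+λh₁). Equality gives the switch point.
λE₁h₂ = E₂ + λE₂h₁ ⇒ λ = E₂/(E₁h₂ − E₂h₁) = 6.64/(234.1 − 54.25) = 0.03693 per s.

0.037 per s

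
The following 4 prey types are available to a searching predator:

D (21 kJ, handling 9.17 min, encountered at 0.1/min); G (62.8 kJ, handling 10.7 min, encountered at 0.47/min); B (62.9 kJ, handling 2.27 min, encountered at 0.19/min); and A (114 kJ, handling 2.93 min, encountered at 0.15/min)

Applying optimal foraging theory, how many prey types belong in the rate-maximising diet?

2

Profitabilities (E/h, kJ/min): A 38.9, B 27.7, G 5.87, D 2.29. Add prey in this order while the next type's profitability exceeds the intake rate on those already taken.
Rate on top 1: 11.88. B: 27.7 > 11.88 → include.
Rate on top 2: 15.53. G: 5.87 < 15.53 → exclude; stop.
Optimal diet: A, B — 2 of 4 types.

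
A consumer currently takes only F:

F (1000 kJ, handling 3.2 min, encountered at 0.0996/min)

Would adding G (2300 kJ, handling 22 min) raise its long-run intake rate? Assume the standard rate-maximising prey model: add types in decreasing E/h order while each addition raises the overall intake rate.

Current rate: (0.0996×1000)/(1 + 0.0996×3.2) = 75.53 kJ/min.
Profitability of G: 2300/22 = 104.5 kJ/min.
104.5 > 75.53, so adding G raises the average — include it.

Yes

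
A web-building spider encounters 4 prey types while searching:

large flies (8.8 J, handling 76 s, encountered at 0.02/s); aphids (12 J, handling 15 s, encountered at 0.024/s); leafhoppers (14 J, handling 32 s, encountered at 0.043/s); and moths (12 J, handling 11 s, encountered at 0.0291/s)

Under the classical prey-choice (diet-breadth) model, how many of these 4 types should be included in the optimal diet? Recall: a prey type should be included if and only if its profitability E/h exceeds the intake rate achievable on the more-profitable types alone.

3

E/h in descending order: moths 1.09, aphids 0.8, leafhoppers 0.438, large flies 0.116 J/s. The optimal diet is the largest prefix of this list for which every included type satisfies E_i/h_i > R on the types above it.
Rate on top 1: 0.2645. aphids: 0.8 > 0.2645 → include.
Rate on top 2: 0.3793. leafhoppers: 0.438 > 0.3793 → include.
Rate on top 3: 0.4055. large flies: 0.116 < 0.4055 → exclude; stop.
Optimal diet: moths, aphids, leafhoppers — 3 of 4 types.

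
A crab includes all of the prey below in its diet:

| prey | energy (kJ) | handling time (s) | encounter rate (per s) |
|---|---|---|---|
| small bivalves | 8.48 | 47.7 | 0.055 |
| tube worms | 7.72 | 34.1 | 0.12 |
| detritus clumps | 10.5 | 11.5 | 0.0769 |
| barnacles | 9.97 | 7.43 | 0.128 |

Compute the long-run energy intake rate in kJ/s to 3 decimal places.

0.364 kJ/s

R = (0.055×8.48 + 0.12×7.72 + 0.0769×10.5 + 0.128×9.97) / (1 + 0.055×47.7 + 0.12×34.1 + 0.0769×11.5 + 0.128×7.43) = 3.476/9.551 = 0.364 kJ/s.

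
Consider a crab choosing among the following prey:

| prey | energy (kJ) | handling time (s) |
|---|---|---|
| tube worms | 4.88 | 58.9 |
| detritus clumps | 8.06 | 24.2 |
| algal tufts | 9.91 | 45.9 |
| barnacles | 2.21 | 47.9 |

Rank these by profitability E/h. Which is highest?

In descending order of E/h:
detritus clumps: 8.06/24.2 = 0.333 kJ/s
algal tufts: 9.91/45.9 = 0.216 kJ/s
tube worms: 4.88/58.9 = 0.0829 kJ/s
barnacles: 2.21/47.9 = 0.0461 kJ/s

detritus clumps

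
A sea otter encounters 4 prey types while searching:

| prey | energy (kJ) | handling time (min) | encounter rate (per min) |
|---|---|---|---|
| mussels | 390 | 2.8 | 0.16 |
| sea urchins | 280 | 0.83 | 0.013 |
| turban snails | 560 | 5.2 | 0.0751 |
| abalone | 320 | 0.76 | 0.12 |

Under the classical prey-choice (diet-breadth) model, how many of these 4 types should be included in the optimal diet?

4

E/h in descending order: abalone 421, sea urchins 337, mussels 139, turban snails 108 kJ/min. The optimal diet is the largest prefix of this list for which every included type satisfies E_i/h_i > R on the types above it.
Rate on top 1: 35.19. sea urchins: 337 > 35.19 → include.
Rate on top 2: 38.15. mussels: 139 > 38.15 → include.
Rate on top 3: 67.38. turban snails: 108 > 67.38 → include.
Optimal diet: abalone, sea urchins, mussels, turban snails — 4 of 4 types.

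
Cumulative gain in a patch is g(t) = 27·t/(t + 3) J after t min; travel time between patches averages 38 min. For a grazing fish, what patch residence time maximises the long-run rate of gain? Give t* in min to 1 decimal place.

10.7 min

By the marginal value theorem, leave when the instantaneous gain rate g'(t) equals the habitat-wide average g(t)/(T + t).
g'(t) = 27·3/(t + 3)². Setting 27·3/(t+3)² = 27t/[(t+3)(38+t)] gives 3(38+t) = t(t+3), so t² = 3×38 = 114.
t* = √114 = 10.68 min.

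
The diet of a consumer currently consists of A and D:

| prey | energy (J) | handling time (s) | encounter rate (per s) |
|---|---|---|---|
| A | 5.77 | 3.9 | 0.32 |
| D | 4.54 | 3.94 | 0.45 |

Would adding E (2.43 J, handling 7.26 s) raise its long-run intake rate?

Intake rate on the current diet: R = (0.32×5.77 + 0.45×4.54) / (1 + 0.32×3.9 + 0.45×3.94) = 3.889/4.021 = 0.9673 J/s.
E: E/h = 2.43/7.26 = 0.3347 J/s.
Since 0.3347 < R, time spent handling E is better spent searching.

No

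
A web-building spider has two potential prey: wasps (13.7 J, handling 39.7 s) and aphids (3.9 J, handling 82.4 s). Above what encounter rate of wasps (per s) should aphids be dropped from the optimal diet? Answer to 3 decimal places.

The zero-one rule: include aphids iff E₂/h₂ > λE₁/(1+λh₁). Equality gives the switch point.
λE₁h₂ = E₂ + λE₂h₁ ⇒ λ = E₂/(E₁h₂ − E₂h₁) = 3.9/(1129 − 154.8) = 0.004004 per s.

0.004 per s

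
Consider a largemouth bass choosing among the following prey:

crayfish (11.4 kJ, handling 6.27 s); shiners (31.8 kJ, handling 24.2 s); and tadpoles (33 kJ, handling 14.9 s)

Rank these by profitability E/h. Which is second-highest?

Profitability E/h (kJ/s): crayfish = 11.4/6.27 = 1.82, shiners = 31.8/24.2 = 1.31, tadpoles = 33/14.9 = 2.21.
Ranked: tadpoles > crayfish > shiners.

crayfish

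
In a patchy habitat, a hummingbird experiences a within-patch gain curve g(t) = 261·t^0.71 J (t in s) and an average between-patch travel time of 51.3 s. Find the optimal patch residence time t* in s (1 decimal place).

125.6 s

Optimal t* satisfies g'(t*) = g(t*)/(T + t*).
g'(t) = 0.71·261·t^-0.29. Setting 0.71·261·t^-0.29 = 261·t^0.71/(51.3+t) gives 0.71(51.3+t) = t, so 0.29·t = 0.71×51.3.
t* = 0.71×51.3/0.29 = 125.6 s.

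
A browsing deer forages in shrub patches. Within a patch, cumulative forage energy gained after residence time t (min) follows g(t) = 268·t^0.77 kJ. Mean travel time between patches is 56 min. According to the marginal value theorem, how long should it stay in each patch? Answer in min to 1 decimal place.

By the marginal value theorem, leave when the instantaneous gain rate g'(t) equals the habitat-wide average g(t)/(T + t).
g'(t) = 0.77·268·t^-0.23. Setting 0.77·268·t^-0.23 = 268·t^0.77/(56+t) gives 0.77(56+t) = t, so 0.23·t = 0.77×56.
t* = 0.77×56/0.23 = 187.5 min.

187.5 min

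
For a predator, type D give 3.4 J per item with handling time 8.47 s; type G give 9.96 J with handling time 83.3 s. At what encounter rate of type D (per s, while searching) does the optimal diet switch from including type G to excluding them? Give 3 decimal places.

The zero-one rule: include type G iff E₂/h₂ > λE₁/(1+λh₁). Equality gives the switch point.
λE₁h₂ = E₂ + λE₂h₁ ⇒ λ = E₂/(E₁h₂ − E₂h₁) = 9.96/(283.2 − 84.36) = 0.05009 per s.

0.050 per s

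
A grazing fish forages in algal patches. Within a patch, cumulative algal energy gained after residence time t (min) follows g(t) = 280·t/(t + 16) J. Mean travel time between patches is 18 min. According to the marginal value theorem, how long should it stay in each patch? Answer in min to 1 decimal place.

Optimal t* satisfies g'(t*) = g(t*)/(T + t*).
g'(t) = 280·16/(t + 16)². Setting 280·16/(t+16)² = 280t/[(t+16)(18+t)] gives 16(18+t) = t(t+16), so t² = 16×18 = 288.
t* = √288 = 16.97 min.

17.0 min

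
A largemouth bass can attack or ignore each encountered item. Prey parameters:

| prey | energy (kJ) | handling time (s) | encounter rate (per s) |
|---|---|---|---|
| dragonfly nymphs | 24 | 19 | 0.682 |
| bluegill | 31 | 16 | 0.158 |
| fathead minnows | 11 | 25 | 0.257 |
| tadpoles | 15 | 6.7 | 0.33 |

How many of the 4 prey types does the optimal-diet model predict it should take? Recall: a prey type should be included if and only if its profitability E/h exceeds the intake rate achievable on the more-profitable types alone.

2

E/h in descending order: tadpoles 2.24, bluegill 1.94, dragonfly nymphs 1.26, fathead minnows 0.44 kJ/s. The optimal diet is the largest prefix of this list for which every included type satisfies E_i/h_i > R on the types above it.
Rate on top 1: 1.542. bluegill: 1.94 > 1.542 → include.
Rate on top 2: 1.716. dragonfly nymphs: 1.26 < 1.716 → exclude; stop.
Optimal diet: tadpoles, bluegill — 2 of 4 types.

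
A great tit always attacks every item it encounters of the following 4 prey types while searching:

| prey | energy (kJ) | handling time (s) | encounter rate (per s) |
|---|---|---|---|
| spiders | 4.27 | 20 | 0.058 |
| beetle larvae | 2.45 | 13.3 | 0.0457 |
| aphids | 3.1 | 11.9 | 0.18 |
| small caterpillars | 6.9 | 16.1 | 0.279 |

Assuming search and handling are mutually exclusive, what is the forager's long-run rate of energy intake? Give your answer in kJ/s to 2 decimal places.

0.30 kJ/s

R = Σλ_iE_i / (1 + Σλ_ih_i)
Numerator: 0.058×4.27 + 0.0457×2.45 + 0.18×3.1 + 0.279×6.9 = 2.843
Denominator: 1 + 0.058×20 + 0.0457×13.3 + 0.18×11.9 + 0.279×16.1 = 9.402
R = 2.843/9.402 = 0.3024 kJ/s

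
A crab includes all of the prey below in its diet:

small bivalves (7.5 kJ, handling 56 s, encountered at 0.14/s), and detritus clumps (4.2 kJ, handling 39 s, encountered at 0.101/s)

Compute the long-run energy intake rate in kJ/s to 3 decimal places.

0.115 kJ/s

Energy encountered per unit search time: 0.14×7.5 + 0.101×4.2 = 1.474 kJ/s.
Handling time per unit search time: 0.14×56 + 0.101×39 = 11.78.
Rate = 1.474/(1 + 11.78) = 0.1154 kJ/s.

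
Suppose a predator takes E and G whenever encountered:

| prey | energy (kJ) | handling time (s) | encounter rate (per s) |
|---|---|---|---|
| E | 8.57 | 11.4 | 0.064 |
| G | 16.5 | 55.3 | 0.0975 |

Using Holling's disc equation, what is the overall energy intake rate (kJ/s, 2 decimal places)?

0.30 kJ/s

R = (0.064×8.57 + 0.0975×16.5) / (1 + 0.064×11.4 + 0.0975×55.3) = 2.157/7.121 = 0.3029 kJ/s.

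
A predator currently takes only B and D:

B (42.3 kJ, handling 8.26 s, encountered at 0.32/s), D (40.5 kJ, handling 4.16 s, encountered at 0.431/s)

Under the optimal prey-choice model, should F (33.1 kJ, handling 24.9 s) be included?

Current rate: (0.32×42.3 + 0.431×40.5)/(1 + 0.32×8.26 + 0.431×4.16) = 5.701 kJ/s.
Profitability of F: 33.1/24.9 = 1.329 kJ/s.
Since 1.329 < R, time spent handling F is better spent searching.

No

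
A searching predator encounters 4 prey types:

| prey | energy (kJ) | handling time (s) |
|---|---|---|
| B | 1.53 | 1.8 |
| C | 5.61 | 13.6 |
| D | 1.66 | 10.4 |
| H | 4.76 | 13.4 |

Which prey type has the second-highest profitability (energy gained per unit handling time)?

Profitability E/h (kJ/s): B = 1.53/1.8 = 0.85, C = 5.61/13.6 = 0.413, D = 1.66/10.4 = 0.16, H = 4.76/13.4 = 0.355.
Ranked: B > C > H > D.

C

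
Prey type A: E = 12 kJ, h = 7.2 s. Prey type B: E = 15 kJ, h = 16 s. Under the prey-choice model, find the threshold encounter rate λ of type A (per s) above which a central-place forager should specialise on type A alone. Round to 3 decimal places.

The zero-one rule: include type B iff E₂/h₂ > λE₁/(1+λh₁). Equality gives the switch point.
λE₁h₂ = E₂ + λE₂h₁ ⇒ λ = E₂/(E₁h₂ − E₂h₁) = 15/(192 − 108) = 0.1786 per s.

0.179 per s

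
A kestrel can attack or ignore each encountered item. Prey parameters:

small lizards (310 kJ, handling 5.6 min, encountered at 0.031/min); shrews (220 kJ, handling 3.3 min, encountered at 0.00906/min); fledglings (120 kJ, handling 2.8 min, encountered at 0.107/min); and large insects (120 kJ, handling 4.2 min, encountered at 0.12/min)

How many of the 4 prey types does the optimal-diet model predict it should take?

E/h in descending order: shrews 66.7, small lizards 55.4, fledglings 42.9, large insects 28.6 kJ/min. The optimal diet is the largest prefix of this list for which every included type satisfies E_i/h_i > R on the types above it.
Rate on top 1: 1.935. small lizards: 55.4 > 1.935 → include.
Rate on top 2: 9.641. fledglings: 42.9 > 9.641 → include.
Rate on top 3: 16.26. large insects: 28.6 > 16.26 → include.
Optimal diet: shrews, small lizards, fledglings, large insects — 4 of 4 types.

4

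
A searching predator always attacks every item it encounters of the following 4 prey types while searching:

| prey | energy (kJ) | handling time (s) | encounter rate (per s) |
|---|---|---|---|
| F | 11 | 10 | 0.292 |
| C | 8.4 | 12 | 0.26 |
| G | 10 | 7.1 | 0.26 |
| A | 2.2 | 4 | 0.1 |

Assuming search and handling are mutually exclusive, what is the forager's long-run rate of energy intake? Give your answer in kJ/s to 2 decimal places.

0.88 kJ/s

R = (0.292×11 + 0.26×8.4 + 0.26×10 + 0.1×2.2) / (1 + 0.292×10 + 0.26×12 + 0.26×7.1 + 0.1×4) = 8.216/9.286 = 0.8848 kJ/s.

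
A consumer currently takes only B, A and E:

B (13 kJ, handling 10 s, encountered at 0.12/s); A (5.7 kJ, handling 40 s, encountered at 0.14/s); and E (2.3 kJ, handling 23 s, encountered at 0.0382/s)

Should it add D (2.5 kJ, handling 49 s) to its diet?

Intake rate on the current diet: R = (0.12×13 + 0.14×5.7 + 0.0382×2.3) / (1 + 0.12×10 + 0.14×40 + 0.0382×23) = 2.446/8.679 = 0.2818 kJ/s.
D: E/h = 2.5/49 = 0.05102 kJ/s.
Since 0.05102 < R, time spent handling D is better spent searching.

No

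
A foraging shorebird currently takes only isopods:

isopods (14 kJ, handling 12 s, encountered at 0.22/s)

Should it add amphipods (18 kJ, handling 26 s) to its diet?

No

Intake rate on the current diet: R = (0.22×14) / (1 + 0.22×12) = 3.08/3.64 = 0.8462 kJ/s.
amphipods: E/h = 18/26 = 0.6923 kJ/s.
0.6923 < 0.8462, so adding amphipods would lower the average — exclude it.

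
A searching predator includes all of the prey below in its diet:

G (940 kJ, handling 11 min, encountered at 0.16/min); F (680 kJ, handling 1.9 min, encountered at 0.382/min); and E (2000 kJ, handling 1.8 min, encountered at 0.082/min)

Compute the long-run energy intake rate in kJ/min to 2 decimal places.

158.02 kJ/min

Energy encountered per unit search time: 0.16×940 + 0.382×680 + 0.082×2000 = 574.2 kJ/min.
Handling time per unit search time: 0.16×11 + 0.382×1.9 + 0.082×1.8 = 2.633.
Rate = 574.2/(1 + 2.633) = 158 kJ/min.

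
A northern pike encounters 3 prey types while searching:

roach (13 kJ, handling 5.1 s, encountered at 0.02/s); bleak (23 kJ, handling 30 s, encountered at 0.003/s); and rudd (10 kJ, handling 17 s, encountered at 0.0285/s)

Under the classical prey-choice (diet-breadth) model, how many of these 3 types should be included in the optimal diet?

Rank by E/h (kJ/s): roach 2.55, bleak 0.767, rudd 0.588. Include each in turn until the next type's E/h falls below the running intake rate.
Rate on top 1: 0.2359. bleak: 0.767 > 0.2359 → include.
Rate on top 2: 0.276. rudd: 0.588 > 0.276 → include.
Optimal diet: roach, bleak, rudd — 3 of 3 types.

3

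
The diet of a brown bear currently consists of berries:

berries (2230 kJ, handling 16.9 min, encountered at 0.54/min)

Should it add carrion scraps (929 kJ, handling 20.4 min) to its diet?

On berries alone, R = ΣλE/(1+Σλh) = 1204/10.13 = 118.9 kJ/min.
Profitability of carrion scraps: 929/20.4 = 45.54 kJ/min.
45.54 < 118.9, so adding carrion scraps would lower the average — exclude it.

No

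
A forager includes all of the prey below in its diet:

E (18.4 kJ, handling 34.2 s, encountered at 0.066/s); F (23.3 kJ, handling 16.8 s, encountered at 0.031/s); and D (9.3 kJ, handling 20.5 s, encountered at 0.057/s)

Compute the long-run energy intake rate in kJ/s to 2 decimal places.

0.50 kJ/s

R = (0.066×18.4 + 0.031×23.3 + 0.057×9.3) / (1 + 0.066×34.2 + 0.031×16.8 + 0.057×20.5) = 2.467/4.947 = 0.4987 kJ/s.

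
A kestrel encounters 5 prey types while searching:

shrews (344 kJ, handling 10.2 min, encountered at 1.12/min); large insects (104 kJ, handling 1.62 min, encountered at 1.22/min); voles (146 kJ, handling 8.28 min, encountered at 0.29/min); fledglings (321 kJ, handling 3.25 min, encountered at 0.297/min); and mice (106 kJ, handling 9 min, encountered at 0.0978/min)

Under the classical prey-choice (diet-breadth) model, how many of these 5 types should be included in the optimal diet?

2

Rank by E/h (kJ/min): fledglings 98.8, large insects 64.2, shrews 33.7, voles 17.6, mice 11.8. Include each in turn until the next type's E/h falls below the running intake rate.
Rate on top 1: 48.51. large insects: 64.2 > 48.51 → include.
Rate on top 2: 56.38. shrews: 33.7 < 56.38 → exclude; stop.
Optimal diet: fledglings, large insects — 2 of 5 types.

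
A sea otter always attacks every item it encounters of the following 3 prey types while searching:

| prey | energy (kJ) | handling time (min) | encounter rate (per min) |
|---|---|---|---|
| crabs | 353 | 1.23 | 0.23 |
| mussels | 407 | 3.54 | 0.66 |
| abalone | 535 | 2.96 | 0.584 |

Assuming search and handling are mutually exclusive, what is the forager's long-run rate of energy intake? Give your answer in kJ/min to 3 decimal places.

R = (0.23×353 + 0.66×407 + 0.584×535) / (1 + 0.23×1.23 + 0.66×3.54 + 0.584×2.96) = 662.2/5.348 = 123.8 kJ/min.

123.833 kJ/min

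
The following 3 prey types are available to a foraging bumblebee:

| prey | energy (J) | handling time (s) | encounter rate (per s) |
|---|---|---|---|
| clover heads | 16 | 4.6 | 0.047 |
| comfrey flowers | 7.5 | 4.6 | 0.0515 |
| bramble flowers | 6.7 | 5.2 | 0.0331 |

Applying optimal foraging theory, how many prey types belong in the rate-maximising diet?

Profitabilities (E/h, J/s): clover heads 3.48, comfrey flowers 1.63, bramble flowers 1.29. Add prey in this order while the next type's profitability exceeds the intake rate on those already taken.
Rate on top 1: 0.6183. comfrey flowers: 1.63 > 0.6183 → include.
Rate on top 2: 0.7833. bramble flowers: 1.29 > 0.7833 → include.
Optimal diet: clover heads, comfrey flowers, bramble flowers — 3 of 3 types.

3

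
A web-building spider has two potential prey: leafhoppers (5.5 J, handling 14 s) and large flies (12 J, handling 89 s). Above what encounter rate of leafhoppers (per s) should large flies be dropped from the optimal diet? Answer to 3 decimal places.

0.037 per s

At the threshold, the rate on leafhoppers alone equals the profitability of large flies: λ·5.5/(1 + λ·14) = 12/89 = 0.1348.
Rearranging, λ(5.5 − 0.1348×14) = 0.1348, so λ = 0.1348/3.612 = 0.03733 per s.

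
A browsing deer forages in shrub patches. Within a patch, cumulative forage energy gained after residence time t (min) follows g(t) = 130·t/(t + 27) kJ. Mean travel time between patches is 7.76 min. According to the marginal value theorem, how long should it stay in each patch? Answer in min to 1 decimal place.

Optimal t* satisfies g'(t*) = g(t*)/(T + t*).
g'(t) = 130·27/(t + 27)². Setting 130·27/(t+27)² = 130t/[(t+27)(7.76+t)] gives 27(7.76+t) = t(t+27), so t² = 27×7.76 = 209.5.
t* = √209.5 = 14.47 min.

14.5 min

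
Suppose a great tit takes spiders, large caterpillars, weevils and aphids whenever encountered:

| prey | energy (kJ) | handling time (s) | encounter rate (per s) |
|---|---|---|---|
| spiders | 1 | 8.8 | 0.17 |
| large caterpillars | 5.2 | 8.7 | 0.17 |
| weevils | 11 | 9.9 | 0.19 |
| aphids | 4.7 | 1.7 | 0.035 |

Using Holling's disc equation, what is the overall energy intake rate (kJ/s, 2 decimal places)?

0.56 kJ/s

R = Σλ_iE_i / (1 + Σλ_ih_i)
Numerator: 0.17×1 + 0.17×5.2 + 0.19×11 + 0.035×4.7 = 3.308
Denominator: 1 + 0.17×8.8 + 0.17×8.7 + 0.19×9.9 + 0.035×1.7 = 5.916
R = 3.308/5.916 = 0.5593 kJ/s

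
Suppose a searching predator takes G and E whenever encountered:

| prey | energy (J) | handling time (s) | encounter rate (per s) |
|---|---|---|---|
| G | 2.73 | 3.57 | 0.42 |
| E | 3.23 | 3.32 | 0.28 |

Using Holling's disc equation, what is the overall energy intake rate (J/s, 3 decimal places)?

0.598 J/s

Energy encountered per unit search time: 0.42×2.73 + 0.28×3.23 = 2.051 J/s.
Handling time per unit search time: 0.42×3.57 + 0.28×3.32 = 2.429.
Rate = 2.051/(1 + 2.429) = 0.5981 J/s.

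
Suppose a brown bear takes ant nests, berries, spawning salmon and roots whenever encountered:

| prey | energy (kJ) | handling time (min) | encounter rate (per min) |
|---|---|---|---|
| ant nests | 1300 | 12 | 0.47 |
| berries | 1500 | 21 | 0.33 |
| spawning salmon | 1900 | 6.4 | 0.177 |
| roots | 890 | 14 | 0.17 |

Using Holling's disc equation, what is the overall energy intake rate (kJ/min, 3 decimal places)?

93.287 kJ/min

Energy encountered per unit search time: 0.47×1300 + 0.33×1500 + 0.177×1900 + 0.17×890 = 1594 kJ/min.
Handling time per unit search time: 0.47×12 + 0.33×21 + 0.177×6.4 + 0.17×14 = 16.08.
Rate = 1594/(1 + 16.08) = 93.29 kJ/min.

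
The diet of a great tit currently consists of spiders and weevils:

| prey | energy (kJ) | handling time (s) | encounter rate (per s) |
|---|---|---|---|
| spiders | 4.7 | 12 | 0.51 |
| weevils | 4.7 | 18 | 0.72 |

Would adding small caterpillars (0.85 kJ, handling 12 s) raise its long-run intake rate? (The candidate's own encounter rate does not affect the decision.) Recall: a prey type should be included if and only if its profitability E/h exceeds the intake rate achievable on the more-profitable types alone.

Intake rate on the current diet: R = (0.51×4.7 + 0.72×4.7) / (1 + 0.51×12 + 0.72×18) = 5.781/20.08 = 0.2879 kJ/s.
small caterpillars: E/h = 0.85/12 = 0.07083 kJ/s.
Since 0.07083 < R, time spent handling small caterpillars is better spent searching.

No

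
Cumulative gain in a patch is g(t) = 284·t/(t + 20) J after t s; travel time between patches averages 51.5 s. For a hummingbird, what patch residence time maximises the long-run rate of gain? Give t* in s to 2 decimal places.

32.09 s

By the marginal value theorem, leave when the instantaneous gain rate g'(t) equals the habitat-wide average g(t)/(T + t).
g'(t) = 284·20/(t + 20)². Setting 284·20/(t+20)² = 284t/[(t+20)(51.5+t)] gives 20(51.5+t) = t(t+20), so t² = 20×51.5 = 1030.
t* = √1030 = 32.09 s.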